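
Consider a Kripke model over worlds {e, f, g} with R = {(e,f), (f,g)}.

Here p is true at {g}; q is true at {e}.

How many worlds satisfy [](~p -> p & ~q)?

e: successors {f}; ~p -> p & ~q there: f:F. ✗
f: successors {g}; ~p -> p & ~q there: g:T. ✓
g: no successors, so [](~p -> p & ~q) holds vacuously. ✓
Satisfying worlds: {f, g}.

2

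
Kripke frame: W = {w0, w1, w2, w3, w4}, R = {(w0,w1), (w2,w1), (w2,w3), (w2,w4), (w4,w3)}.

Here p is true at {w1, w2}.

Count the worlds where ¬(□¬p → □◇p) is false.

4

w0: □¬p → □◇p is T. ✗
w1: □¬p → □◇p is T. ✗
w2: □¬p → □◇p is T. ✗
w3: □¬p → □◇p is T. ✗
w4: □¬p → □◇p is F. ✓
Satisfying worlds: {w4}.
So ¬(□¬p → □◇p) fails at the other 4 worlds.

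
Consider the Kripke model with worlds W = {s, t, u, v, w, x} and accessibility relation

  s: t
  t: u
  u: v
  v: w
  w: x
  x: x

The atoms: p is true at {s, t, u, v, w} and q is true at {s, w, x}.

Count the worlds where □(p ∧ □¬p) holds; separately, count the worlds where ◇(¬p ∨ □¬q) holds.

1 and 4

For □(p ∧ □¬p):
s: successors {t}; p ∧ □¬p there: t:F. ✗
t: successors {u}; p ∧ □¬p there: u:F. ✗
u: successors {v}; p ∧ □¬p there: v:F. ✗
v: successors {w}; p ∧ □¬p there: w:T. ✓
w: successors {x}; p ∧ □¬p there: x:F. ✗
x: successors {x}; p ∧ □¬p there: x:F. ✗
— 1 world.
For ◇(¬p ∨ □¬q):
s: successors {t}; ¬p ∨ □¬q there: t:T. ✓
t: successors {u}; ¬p ∨ □¬q there: u:T. ✓
u: successors {v}; ¬p ∨ □¬q there: v:F. ✗
v: successors {w}; ¬p ∨ □¬q there: w:F. ✗
w: successors {x}; ¬p ∨ □¬q there: x:T. ✓
x: successors {x}; ¬p ∨ □¬q there: x:T. ✓
— 4 worlds.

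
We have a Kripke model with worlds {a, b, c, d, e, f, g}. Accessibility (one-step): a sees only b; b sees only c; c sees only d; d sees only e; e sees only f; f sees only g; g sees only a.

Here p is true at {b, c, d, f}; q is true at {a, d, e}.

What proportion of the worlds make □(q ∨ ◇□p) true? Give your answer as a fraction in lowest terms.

a: successors {b}; q ∨ ◇□p there: b:T. ✓
b: successors {c}; q ∨ ◇□p there: c:F. ✗
c: successors {d}; q ∨ ◇□p there: d:T. ✓
d: successors {e}; q ∨ ◇□p there: e:T. ✓
e: successors {f}; q ∨ ◇□p there: f:F. ✗
f: successors {g}; q ∨ ◇□p there: g:T. ✓
g: successors {a}; q ∨ ◇□p there: a:T. ✓
That's 5 of 7 worlds, so 5/7.

5/7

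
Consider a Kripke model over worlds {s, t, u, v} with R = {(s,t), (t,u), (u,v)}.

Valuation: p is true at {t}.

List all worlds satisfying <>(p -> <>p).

{t, u}

s: successors {t}; p -> <>p there: t:F. ✗
t: successors {u}; p -> <>p there: u:T. ✓
u: successors {v}; p -> <>p there: v:T. ✓
v: no successors, so <>(p -> <>p) fails. ✗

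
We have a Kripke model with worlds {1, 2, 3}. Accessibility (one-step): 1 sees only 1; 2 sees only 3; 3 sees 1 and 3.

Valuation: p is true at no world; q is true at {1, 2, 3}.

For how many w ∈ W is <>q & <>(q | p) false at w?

0

1: <>q is T, <>(q | p) is T. ✓
2: <>q is T, <>(q | p) is T. ✓
3: <>q is T, <>(q | p) is T. ✓
Satisfying worlds: {1, 2, 3}.
So <>q & <>(q | p) fails at the other 0 worlds.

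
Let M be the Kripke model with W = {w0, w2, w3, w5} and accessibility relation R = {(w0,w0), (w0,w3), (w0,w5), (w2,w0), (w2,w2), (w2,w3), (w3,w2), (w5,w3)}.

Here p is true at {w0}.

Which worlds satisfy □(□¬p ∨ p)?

w0: successors {w0, w3, w5}; □¬p ∨ p there: w0:T, w3:T, w5:T. ✓
w2: successors {w0, w2, w3}; □¬p ∨ p there: w0:T, w2:F, w3:T. ✗
w3: successors {w2}; □¬p ∨ p there: w2:F. ✗
w5: successors {w3}; □¬p ∨ p there: w3:T. ✓

{w0, w5}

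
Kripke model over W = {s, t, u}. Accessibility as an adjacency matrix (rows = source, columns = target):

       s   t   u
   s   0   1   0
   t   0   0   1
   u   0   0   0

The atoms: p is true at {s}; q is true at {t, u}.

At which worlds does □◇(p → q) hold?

s: successors {t}; ◇(p → q) there: t:T. ✓
t: successors {u}; ◇(p → q) there: u:F. ✗
u: no successors, so □◇(p → q) holds vacuously. ✓

{s, u}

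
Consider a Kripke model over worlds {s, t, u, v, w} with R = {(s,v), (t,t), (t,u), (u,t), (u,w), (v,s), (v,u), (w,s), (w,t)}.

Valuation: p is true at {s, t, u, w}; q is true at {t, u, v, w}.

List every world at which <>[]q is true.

{t, u, v, w}

s: successors {v}; []q there: v:F. ✗
t: successors {t, u}; []q there: t:T, u:T. ✓
u: successors {t, w}; []q there: t:T, w:F. ✓
v: successors {s, u}; []q there: s:T, u:T. ✓
w: successors {s, t}; []q there: s:T, t:T. ✓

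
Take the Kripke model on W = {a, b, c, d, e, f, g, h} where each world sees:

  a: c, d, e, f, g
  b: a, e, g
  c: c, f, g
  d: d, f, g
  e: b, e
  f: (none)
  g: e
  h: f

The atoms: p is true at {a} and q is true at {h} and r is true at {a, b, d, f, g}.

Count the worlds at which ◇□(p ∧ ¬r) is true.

4

a: successors {c, d, e, f, g}; □(p ∧ ¬r) there: c:F, d:F, e:F, f:T, g:F. ✓
b: successors {a, e, g}; □(p ∧ ¬r) there: a:F, e:F, g:F. ✗
c: successors {c, f, g}; □(p ∧ ¬r) there: c:F, f:T, g:F. ✓
d: successors {d, f, g}; □(p ∧ ¬r) there: d:F, f:T, g:F. ✓
e: successors {b, e}; □(p ∧ ¬r) there: b:F, e:F. ✗
f: no successors, so ◇□(p ∧ ¬r) fails. ✗
g: successors {e}; □(p ∧ ¬r) there: e:F. ✗
h: successors {f}; □(p ∧ ¬r) there: f:T. ✓
Satisfying worlds: {a, c, d, h}.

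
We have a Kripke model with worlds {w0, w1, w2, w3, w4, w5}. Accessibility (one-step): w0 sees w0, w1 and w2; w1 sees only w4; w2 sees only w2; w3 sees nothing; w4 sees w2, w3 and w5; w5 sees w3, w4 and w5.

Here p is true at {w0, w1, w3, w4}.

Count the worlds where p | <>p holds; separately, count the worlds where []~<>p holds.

5 and 2

For p | <>p:
w0: p is T, <>p is T. ✓
w1: p is T, <>p is T. ✓
w2: p is F, <>p is F. ✗
w3: p is T, <>p is F. ✓
w4: p is T, <>p is T. ✓
w5: p is F, <>p is T. ✓
— 5 worlds.
For []~<>p:
w0: successors {w0, w1, w2}; ~<>p there: w0:F, w1:F, w2:T. ✗
w1: successors {w4}; ~<>p there: w4:F. ✗
w2: successors {w2}; ~<>p there: w2:T. ✓
w3: no successors, so []~<>p holds vacuously. ✓
w4: successors {w2, w3, w5}; ~<>p there: w2:T, w3:T, w5:F. ✗
w5: successors {w3, w4, w5}; ~<>p there: w3:T, w4:F, w5:F. ✗
— 2 worlds.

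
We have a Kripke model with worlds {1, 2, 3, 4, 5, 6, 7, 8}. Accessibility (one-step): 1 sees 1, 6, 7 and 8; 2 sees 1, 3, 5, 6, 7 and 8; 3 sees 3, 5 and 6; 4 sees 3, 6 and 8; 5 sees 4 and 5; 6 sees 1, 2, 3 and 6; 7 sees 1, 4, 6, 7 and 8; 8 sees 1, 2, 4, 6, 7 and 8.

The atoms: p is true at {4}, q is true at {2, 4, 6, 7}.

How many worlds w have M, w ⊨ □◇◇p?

1

1: successors {1, 6, 7, 8}; ◇◇p there: 1:T, 6:F, 7:T, 8:T. ✗
2: successors {1, 3, 5, 6, 7, 8}; ◇◇p there: 1:T, 3:T, 5:T, 6:F, 7:T, 8:T. ✗
3: successors {3, 5, 6}; ◇◇p there: 3:T, 5:T, 6:F. ✗
4: successors {3, 6, 8}; ◇◇p there: 3:T, 6:F, 8:T. ✗
5: successors {4, 5}; ◇◇p there: 4:T, 5:T. ✓
6: successors {1, 2, 3, 6}; ◇◇p there: 1:T, 2:T, 3:T, 6:F. ✗
7: successors {1, 4, 6, 7, 8}; ◇◇p there: 1:T, 4:T, 6:F, 7:T, 8:T. ✗
8: successors {1, 2, 4, 6, 7, 8}; ◇◇p there: 1:T, 2:T, 4:T, 6:F, 7:T, 8:T. ✗
Satisfying worlds: {5}.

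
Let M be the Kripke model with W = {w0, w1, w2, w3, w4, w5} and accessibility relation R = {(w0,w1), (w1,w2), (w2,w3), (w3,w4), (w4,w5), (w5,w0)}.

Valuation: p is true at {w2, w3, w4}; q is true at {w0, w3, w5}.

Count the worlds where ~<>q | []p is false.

w0: ~<>q is T, []p is F. ✓
w1: ~<>q is T, []p is T. ✓
w2: ~<>q is F, []p is T. ✓
w3: ~<>q is T, []p is T. ✓
w4: ~<>q is F, []p is F. ✗
w5: ~<>q is F, []p is F. ✗
Satisfying worlds: {w0, w1, w2, w3}.
So ~<>q | []p fails at the other 2 worlds.

2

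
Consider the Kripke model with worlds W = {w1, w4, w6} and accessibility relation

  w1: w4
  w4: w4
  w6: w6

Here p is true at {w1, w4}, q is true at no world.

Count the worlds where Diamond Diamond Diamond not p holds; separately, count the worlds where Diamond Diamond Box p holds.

1 and 2

For Diamond Diamond Diamond not p:
w1: successors {w4}; Diamond Diamond not p there: w4:F. ✗
w4: successors {w4}; Diamond Diamond not p there: w4:F. ✗
w6: successors {w6}; Diamond Diamond not p there: w6:T. ✓
— 1 world.
For Diamond Diamond Box p:
w1: successors {w4}; Diamond Box p there: w4:T. ✓
w4: successors {w4}; Diamond Box p there: w4:T. ✓
w6: successors {w6}; Diamond Box p there: w6:F. ✗
— 2 worlds.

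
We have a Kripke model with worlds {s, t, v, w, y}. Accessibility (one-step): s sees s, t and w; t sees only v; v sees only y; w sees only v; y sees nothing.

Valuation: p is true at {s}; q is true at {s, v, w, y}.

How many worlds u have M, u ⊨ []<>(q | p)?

s: successors {s, t, w}; <>(q | p) there: s:T, t:T, w:T. ✓
t: successors {v}; <>(q | p) there: v:T. ✓
v: successors {y}; <>(q | p) there: y:F. ✗
w: successors {v}; <>(q | p) there: v:T. ✓
y: no successors, so []<>(q | p) holds vacuously. ✓
Satisfying worlds: {s, t, w, y}.

4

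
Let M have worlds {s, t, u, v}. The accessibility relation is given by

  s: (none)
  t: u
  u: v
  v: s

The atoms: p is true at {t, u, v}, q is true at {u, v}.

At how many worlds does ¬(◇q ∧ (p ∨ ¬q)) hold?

s: ◇q ∧ (p ∨ ¬q) is F. ✓
t: ◇q ∧ (p ∨ ¬q) is T. ✗
u: ◇q ∧ (p ∨ ¬q) is T. ✗
v: ◇q ∧ (p ∨ ¬q) is F. ✓
Satisfying worlds: {s, v}.

2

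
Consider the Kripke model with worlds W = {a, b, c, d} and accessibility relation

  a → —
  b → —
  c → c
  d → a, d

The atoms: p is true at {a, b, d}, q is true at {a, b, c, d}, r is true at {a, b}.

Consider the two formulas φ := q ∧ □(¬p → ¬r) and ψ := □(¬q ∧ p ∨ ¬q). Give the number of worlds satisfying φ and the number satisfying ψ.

For q ∧ □(¬p → ¬r):
a: q is T, □(¬p → ¬r) is T. ✓
b: q is T, □(¬p → ¬r) is T. ✓
c: q is T, □(¬p → ¬r) is T. ✓
d: q is T, □(¬p → ¬r) is T. ✓
— 4 worlds.
For □(¬q ∧ p ∨ ¬q):
a: no successors, so □(¬q ∧ p ∨ ¬q) holds vacuously. ✓
b: no successors, so □(¬q ∧ p ∨ ¬q) holds vacuously. ✓
c: successors {c}; ¬q ∧ p ∨ ¬q there: c:F. ✗
d: successors {a, d}; ¬q ∧ p ∨ ¬q there: a:F, d:F. ✗
— 2 worlds.

4 and 2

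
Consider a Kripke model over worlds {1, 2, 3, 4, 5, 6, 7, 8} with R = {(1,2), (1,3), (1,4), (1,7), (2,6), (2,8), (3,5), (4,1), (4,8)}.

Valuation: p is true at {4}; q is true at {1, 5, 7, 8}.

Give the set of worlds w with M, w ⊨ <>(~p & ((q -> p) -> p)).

1: successors {2, 3, 4, 7}; ~p & ((q -> p) -> p) there: 2:F, 3:F, 4:F, 7:T. ✓
2: successors {6, 8}; ~p & ((q -> p) -> p) there: 6:F, 8:T. ✓
3: successors {5}; ~p & ((q -> p) -> p) there: 5:T. ✓
4: successors {1, 8}; ~p & ((q -> p) -> p) there: 1:T, 8:T. ✓
5: no successors, so <>(~p & ((q -> p) -> p)) fails. ✗
6: no successors, so <>(~p & ((q -> p) -> p)) fails. ✗
7: no successors, so <>(~p & ((q -> p) -> p)) fails. ✗
8: no successors, so <>(~p & ((q -> p) -> p)) fails. ✗

{1, 2, 3, 4}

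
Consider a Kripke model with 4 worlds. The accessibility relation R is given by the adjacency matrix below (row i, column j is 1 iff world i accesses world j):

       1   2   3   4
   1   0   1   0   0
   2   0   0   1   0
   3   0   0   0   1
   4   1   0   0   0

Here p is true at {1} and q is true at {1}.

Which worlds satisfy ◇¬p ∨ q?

{1, 2, 3}

1: ◇¬p is T, q is T. ✓
2: ◇¬p is T, q is F. ✓
3: ◇¬p is T, q is F. ✓
4: ◇¬p is F, q is F. ✗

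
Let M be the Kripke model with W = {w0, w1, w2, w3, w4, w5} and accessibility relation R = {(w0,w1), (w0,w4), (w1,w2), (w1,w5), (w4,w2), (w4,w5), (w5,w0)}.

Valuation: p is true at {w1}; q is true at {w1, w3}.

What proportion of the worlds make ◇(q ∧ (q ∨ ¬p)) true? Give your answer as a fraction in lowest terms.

1/6

w0: successors {w1, w4}; q ∧ (q ∨ ¬p) there: w1:T, w4:F. ✓
w1: successors {w2, w5}; q ∧ (q ∨ ¬p) there: w2:F, w5:F. ✗
w2: no successors, so ◇(q ∧ (q ∨ ¬p)) fails. ✗
w3: no successors, so ◇(q ∧ (q ∨ ¬p)) fails. ✗
w4: successors {w2, w5}; q ∧ (q ∨ ¬p) there: w2:F, w5:F. ✗
w5: successors {w0}; q ∧ (q ∨ ¬p) there: w0:F. ✗
That's 1 of 6 worlds, so 1/6.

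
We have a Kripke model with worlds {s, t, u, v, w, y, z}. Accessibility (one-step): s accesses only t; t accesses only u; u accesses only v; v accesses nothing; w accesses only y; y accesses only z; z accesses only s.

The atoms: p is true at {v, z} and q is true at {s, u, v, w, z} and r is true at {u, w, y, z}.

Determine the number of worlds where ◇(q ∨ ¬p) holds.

s: successors {t}; q ∨ ¬p there: t:T. ✓
t: successors {u}; q ∨ ¬p there: u:T. ✓
u: successors {v}; q ∨ ¬p there: v:T. ✓
v: no successors, so ◇(q ∨ ¬p) fails. ✗
w: successors {y}; q ∨ ¬p there: y:T. ✓
y: successors {z}; q ∨ ¬p there: z:T. ✓
z: successors {s}; q ∨ ¬p there: s:T. ✓
Satisfying worlds: {s, t, u, w, y, z}.

6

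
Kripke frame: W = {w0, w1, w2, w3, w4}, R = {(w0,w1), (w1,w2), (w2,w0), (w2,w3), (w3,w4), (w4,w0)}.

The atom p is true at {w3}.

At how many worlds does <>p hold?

w0: successors {w1}; p there: w1:F. ✗
w1: successors {w2}; p there: w2:F. ✗
w2: successors {w0, w3}; p there: w0:F, w3:T. ✓
w3: successors {w4}; p there: w4:F. ✗
w4: successors {w0}; p there: w0:F. ✗
Satisfying worlds: {w2}.

1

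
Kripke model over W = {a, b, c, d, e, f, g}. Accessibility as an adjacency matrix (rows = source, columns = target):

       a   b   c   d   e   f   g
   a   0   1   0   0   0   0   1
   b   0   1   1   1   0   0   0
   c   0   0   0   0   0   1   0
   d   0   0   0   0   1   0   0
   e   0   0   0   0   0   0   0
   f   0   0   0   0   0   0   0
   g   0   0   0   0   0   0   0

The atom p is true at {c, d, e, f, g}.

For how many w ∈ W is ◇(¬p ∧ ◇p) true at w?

a: successors {b, g}; ¬p ∧ ◇p there: b:T, g:F. ✓
b: successors {b, c, d}; ¬p ∧ ◇p there: b:T, c:F, d:F. ✓
c: successors {f}; ¬p ∧ ◇p there: f:F. ✗
d: successors {e}; ¬p ∧ ◇p there: e:F. ✗
e: no successors, so ◇(¬p ∧ ◇p) fails. ✗
f: no successors, so ◇(¬p ∧ ◇p) fails. ✗
g: no successors, so ◇(¬p ∧ ◇p) fails. ✗
Satisfying worlds: {a, b}.

2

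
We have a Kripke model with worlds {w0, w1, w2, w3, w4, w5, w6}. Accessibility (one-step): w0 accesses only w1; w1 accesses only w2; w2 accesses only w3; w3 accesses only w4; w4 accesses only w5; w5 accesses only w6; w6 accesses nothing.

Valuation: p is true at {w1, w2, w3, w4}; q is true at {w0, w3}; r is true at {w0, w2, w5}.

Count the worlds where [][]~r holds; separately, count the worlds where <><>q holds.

5 and 1

For [][]~r:
w0: successors {w1}; []~r there: w1:F. ✗
w1: successors {w2}; []~r there: w2:T. ✓
w2: successors {w3}; []~r there: w3:T. ✓
w3: successors {w4}; []~r there: w4:F. ✗
w4: successors {w5}; []~r there: w5:T. ✓
w5: successors {w6}; []~r there: w6:T. ✓
w6: no successors, so [][]~r holds vacuously. ✓
— 5 worlds.
For <><>q:
w0: successors {w1}; <>q there: w1:F. ✗
w1: successors {w2}; <>q there: w2:T. ✓
w2: successors {w3}; <>q there: w3:F. ✗
w3: successors {w4}; <>q there: w4:F. ✗
w4: successors {w5}; <>q there: w5:F. ✗
w5: successors {w6}; <>q there: w6:F. ✗
w6: no successors, so <><>q fails. ✗
— 1 world.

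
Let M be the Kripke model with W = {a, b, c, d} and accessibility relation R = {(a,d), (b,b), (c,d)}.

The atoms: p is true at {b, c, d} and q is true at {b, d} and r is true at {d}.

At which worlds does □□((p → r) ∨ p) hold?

{a, b, c, d}

a: successors {d}; □((p → r) ∨ p) there: d:T. ✓
b: successors {b}; □((p → r) ∨ p) there: b:T. ✓
c: successors {d}; □((p → r) ∨ p) there: d:T. ✓
d: no successors, so □□((p → r) ∨ p) holds vacuously. ✓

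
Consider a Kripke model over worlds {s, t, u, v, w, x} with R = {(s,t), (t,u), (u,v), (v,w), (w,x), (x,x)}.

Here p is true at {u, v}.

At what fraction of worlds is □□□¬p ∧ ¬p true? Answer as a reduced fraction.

s: □□□¬p is F, ¬p is T. ✗
t: □□□¬p is T, ¬p is T. ✓
u: □□□¬p is T, ¬p is F. ✗
v: □□□¬p is T, ¬p is F. ✗
w: □□□¬p is T, ¬p is T. ✓
x: □□□¬p is T, ¬p is T. ✓
That's 3 of 6 worlds, so 3/6 = 1/2.

1/2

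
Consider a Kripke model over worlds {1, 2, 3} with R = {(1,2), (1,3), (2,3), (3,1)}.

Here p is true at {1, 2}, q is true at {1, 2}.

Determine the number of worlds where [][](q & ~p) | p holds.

1: [][](q & ~p) is F, p is T. ✓
2: [][](q & ~p) is F, p is T. ✓
3: [][](q & ~p) is F, p is F. ✗
Satisfying worlds: {1, 2}.

2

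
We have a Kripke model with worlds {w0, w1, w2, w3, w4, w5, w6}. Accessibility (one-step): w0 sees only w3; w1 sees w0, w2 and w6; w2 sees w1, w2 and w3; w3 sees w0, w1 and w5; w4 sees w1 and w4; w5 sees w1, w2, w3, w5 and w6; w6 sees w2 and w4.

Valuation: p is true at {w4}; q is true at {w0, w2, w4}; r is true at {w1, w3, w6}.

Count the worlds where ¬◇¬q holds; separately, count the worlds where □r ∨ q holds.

For ¬◇¬q:
w0: ◇¬q is T. ✗
w1: ◇¬q is T. ✗
w2: ◇¬q is T. ✗
w3: ◇¬q is T. ✗
w4: ◇¬q is T. ✗
w5: ◇¬q is T. ✗
w6: ◇¬q is F. ✓
— 1 world.
For □r ∨ q:
w0: □r is T, q is T. ✓
w1: □r is F, q is F. ✗
w2: □r is F, q is T. ✓
w3: □r is F, q is F. ✗
w4: □r is F, q is T. ✓
w5: □r is F, q is F. ✗
w6: □r is F, q is F. ✗
— 3 worlds.

1 and 3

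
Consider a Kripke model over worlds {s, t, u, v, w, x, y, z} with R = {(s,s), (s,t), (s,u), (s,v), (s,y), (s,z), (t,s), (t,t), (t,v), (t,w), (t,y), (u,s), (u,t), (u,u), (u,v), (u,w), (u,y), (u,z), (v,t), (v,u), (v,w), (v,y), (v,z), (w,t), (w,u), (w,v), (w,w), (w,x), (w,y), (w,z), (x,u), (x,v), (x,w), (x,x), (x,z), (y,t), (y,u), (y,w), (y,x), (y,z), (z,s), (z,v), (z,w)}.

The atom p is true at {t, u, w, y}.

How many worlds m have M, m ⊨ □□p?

0

s: successors {s, t, u, v, y, z}; □p there: s:F, t:F, u:F, v:F, y:F, z:F. ✗
t: successors {s, t, v, w, y}; □p there: s:F, t:F, v:F, w:F, y:F. ✗
u: successors {s, t, u, v, w, y, z}; □p there: s:F, t:F, u:F, v:F, w:F, y:F, z:F. ✗
v: successors {t, u, w, y, z}; □p there: t:F, u:F, w:F, y:F, z:F. ✗
w: successors {t, u, v, w, x, y, z}; □p there: t:F, u:F, v:F, w:F, x:F, y:F, z:F. ✗
x: successors {u, v, w, x, z}; □p there: u:F, v:F, w:F, x:F, z:F. ✗
y: successors {t, u, w, x, z}; □p there: t:F, u:F, w:F, x:F, z:F. ✗
z: successors {s, v, w}; □p there: s:F, v:F, w:F. ✗
Satisfying worlds: ∅.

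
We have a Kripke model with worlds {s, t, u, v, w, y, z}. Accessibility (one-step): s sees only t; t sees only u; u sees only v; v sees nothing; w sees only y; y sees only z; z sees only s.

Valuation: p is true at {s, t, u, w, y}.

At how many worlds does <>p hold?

s: successors {t}; p there: t:T. ✓
t: successors {u}; p there: u:T. ✓
u: successors {v}; p there: v:F. ✗
v: no successors, so <>p fails. ✗
w: successors {y}; p there: y:T. ✓
y: successors {z}; p there: z:F. ✗
z: successors {s}; p there: s:T. ✓
Satisfying worlds: {s, t, w, z}.

4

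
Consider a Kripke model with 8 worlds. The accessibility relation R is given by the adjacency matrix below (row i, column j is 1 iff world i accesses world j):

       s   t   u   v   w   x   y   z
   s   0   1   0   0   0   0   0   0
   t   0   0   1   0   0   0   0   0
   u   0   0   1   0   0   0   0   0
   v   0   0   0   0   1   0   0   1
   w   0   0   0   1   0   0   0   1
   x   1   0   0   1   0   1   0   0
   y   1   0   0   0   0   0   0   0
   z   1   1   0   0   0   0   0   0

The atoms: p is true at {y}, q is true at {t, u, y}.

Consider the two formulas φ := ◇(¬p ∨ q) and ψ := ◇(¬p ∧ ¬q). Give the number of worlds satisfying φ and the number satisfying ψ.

For ◇(¬p ∨ q):
s: successors {t}; ¬p ∨ q there: t:T. ✓
t: successors {u}; ¬p ∨ q there: u:T. ✓
u: successors {u}; ¬p ∨ q there: u:T. ✓
v: successors {w, z}; ¬p ∨ q there: w:T, z:T. ✓
w: successors {v, z}; ¬p ∨ q there: v:T, z:T. ✓
x: successors {s, v, x}; ¬p ∨ q there: s:T, v:T, x:T. ✓
y: successors {s}; ¬p ∨ q there: s:T. ✓
z: successors {s, t}; ¬p ∨ q there: s:T, t:T. ✓
— 8 worlds.
For ◇(¬p ∧ ¬q):
s: successors {t}; ¬p ∧ ¬q there: t:F. ✗
t: successors {u}; ¬p ∧ ¬q there: u:F. ✗
u: successors {u}; ¬p ∧ ¬q there: u:F. ✗
v: successors {w, z}; ¬p ∧ ¬q there: w:T, z:T. ✓
w: successors {v, z}; ¬p ∧ ¬q there: v:T, z:T. ✓
x: successors {s, v, x}; ¬p ∧ ¬q there: s:T, v:T, x:T. ✓
y: successors {s}; ¬p ∧ ¬q there: s:T. ✓
z: successors {s, t}; ¬p ∧ ¬q there: s:T, t:F. ✓
— 5 worlds.

8 and 5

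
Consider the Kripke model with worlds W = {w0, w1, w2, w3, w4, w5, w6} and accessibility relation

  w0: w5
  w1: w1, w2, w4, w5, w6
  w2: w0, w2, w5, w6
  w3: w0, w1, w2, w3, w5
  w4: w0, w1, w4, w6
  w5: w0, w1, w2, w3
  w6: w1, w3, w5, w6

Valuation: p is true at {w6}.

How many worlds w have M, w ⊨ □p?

0

w0: successors {w5}; p there: w5:F. ✗
w1: successors {w1, w2, w4, w5, w6}; p there: w1:F, w2:F, w4:F, w5:F, w6:T. ✗
w2: successors {w0, w2, w5, w6}; p there: w0:F, w2:F, w5:F, w6:T. ✗
w3: successors {w0, w1, w2, w3, w5}; p there: w0:F, w1:F, w2:F, w3:F, w5:F. ✗
w4: successors {w0, w1, w4, w6}; p there: w0:F, w1:F, w4:F, w6:T. ✗
w5: successors {w0, w1, w2, w3}; p there: w0:F, w1:F, w2:F, w3:F. ✗
w6: successors {w1, w3, w5, w6}; p there: w1:F, w3:F, w5:F, w6:T. ✗
Satisfying worlds: ∅.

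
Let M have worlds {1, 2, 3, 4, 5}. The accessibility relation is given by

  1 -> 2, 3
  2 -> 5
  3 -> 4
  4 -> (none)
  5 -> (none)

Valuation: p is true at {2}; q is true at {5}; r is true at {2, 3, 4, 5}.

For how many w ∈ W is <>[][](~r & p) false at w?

2

1: successors {2, 3}; [][](~r & p) there: 2:T, 3:T. ✓
2: successors {5}; [][](~r & p) there: 5:T. ✓
3: successors {4}; [][](~r & p) there: 4:T. ✓
4: no successors, so <>[][](~r & p) fails. ✗
5: no successors, so <>[][](~r & p) fails. ✗
Satisfying worlds: {1, 2, 3}.
So <>[][](~r & p) fails at the other 2 worlds.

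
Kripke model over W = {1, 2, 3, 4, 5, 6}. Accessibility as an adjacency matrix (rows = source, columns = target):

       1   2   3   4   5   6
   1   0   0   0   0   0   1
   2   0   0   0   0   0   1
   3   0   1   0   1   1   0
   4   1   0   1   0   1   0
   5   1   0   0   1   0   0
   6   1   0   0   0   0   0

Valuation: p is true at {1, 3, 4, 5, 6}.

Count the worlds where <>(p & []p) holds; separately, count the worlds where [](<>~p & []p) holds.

For <>(p & []p):
1: successors {6}; p & []p there: 6:T. ✓
2: successors {6}; p & []p there: 6:T. ✓
3: successors {2, 4, 5}; p & []p there: 2:F, 4:T, 5:T. ✓
4: successors {1, 3, 5}; p & []p there: 1:T, 3:F, 5:T. ✓
5: successors {1, 4}; p & []p there: 1:T, 4:T. ✓
6: successors {1}; p & []p there: 1:T. ✓
— 6 worlds.
For [](<>~p & []p):
1: successors {6}; <>~p & []p there: 6:F. ✗
2: successors {6}; <>~p & []p there: 6:F. ✗
3: successors {2, 4, 5}; <>~p & []p there: 2:F, 4:F, 5:F. ✗
4: successors {1, 3, 5}; <>~p & []p there: 1:F, 3:F, 5:F. ✗
5: successors {1, 4}; <>~p & []p there: 1:F, 4:F. ✗
6: successors {1}; <>~p & []p there: 1:F. ✗
— 0 worlds.

6 and 0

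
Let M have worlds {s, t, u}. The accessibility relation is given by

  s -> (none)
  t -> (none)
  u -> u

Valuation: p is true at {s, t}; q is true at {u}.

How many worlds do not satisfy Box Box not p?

s: no successors, so Box Box not p holds vacuously. ✓
t: no successors, so Box Box not p holds vacuously. ✓
u: successors {u}; Box not p there: u:T. ✓
Satisfying worlds: {s, t, u}.
So Box Box not p fails at the other 0 worlds.

0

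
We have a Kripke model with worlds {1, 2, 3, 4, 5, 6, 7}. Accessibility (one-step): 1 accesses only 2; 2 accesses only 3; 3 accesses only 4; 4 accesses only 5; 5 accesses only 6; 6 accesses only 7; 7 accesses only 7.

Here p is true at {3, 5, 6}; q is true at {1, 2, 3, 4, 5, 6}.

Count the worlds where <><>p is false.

4

1: successors {2}; <>p there: 2:T. ✓
2: successors {3}; <>p there: 3:F. ✗
3: successors {4}; <>p there: 4:T. ✓
4: successors {5}; <>p there: 5:T. ✓
5: successors {6}; <>p there: 6:F. ✗
6: successors {7}; <>p there: 7:F. ✗
7: successors {7}; <>p there: 7:F. ✗
Satisfying worlds: {1, 3, 4}.
So <><>p fails at the other 4 worlds.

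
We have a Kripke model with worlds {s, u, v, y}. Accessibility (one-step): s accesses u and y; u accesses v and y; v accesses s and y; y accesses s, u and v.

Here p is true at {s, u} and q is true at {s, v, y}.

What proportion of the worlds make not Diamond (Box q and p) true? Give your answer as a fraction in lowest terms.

s: Diamond (Box q and p) is T. ✗
u: Diamond (Box q and p) is F. ✓
v: Diamond (Box q and p) is F. ✓
y: Diamond (Box q and p) is T. ✗
That's 2 of 4 worlds, so 2/4 = 1/2.

1/2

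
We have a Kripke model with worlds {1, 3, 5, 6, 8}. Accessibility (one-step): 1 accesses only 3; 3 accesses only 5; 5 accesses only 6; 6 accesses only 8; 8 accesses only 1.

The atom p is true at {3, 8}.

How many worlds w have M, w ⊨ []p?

1: successors {3}; p there: 3:T. ✓
3: successors {5}; p there: 5:F. ✗
5: successors {6}; p there: 6:F. ✗
6: successors {8}; p there: 8:T. ✓
8: successors {1}; p there: 1:F. ✗
Satisfying worlds: {1, 6}.

2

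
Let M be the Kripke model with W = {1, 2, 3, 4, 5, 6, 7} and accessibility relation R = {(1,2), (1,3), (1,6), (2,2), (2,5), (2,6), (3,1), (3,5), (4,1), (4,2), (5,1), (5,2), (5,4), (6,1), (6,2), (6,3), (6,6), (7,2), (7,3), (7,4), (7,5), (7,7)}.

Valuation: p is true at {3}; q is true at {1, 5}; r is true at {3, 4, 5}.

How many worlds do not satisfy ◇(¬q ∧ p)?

1: successors {2, 3, 6}; ¬q ∧ p there: 2:F, 3:T, 6:F. ✓
2: successors {2, 5, 6}; ¬q ∧ p there: 2:F, 5:F, 6:F. ✗
3: successors {1, 5}; ¬q ∧ p there: 1:F, 5:F. ✗
4: successors {1, 2}; ¬q ∧ p there: 1:F, 2:F. ✗
5: successors {1, 2, 4}; ¬q ∧ p there: 1:F, 2:F, 4:F. ✗
6: successors {1, 2, 3, 6}; ¬q ∧ p there: 1:F, 2:F, 3:T, 6:F. ✓
7: successors {2, 3, 4, 5, 7}; ¬q ∧ p there: 2:F, 3:T, 4:F, 5:F, 7:F. ✓
Satisfying worlds: {1, 6, 7}.
So ◇(¬q ∧ p) fails at the other 4 worlds.

4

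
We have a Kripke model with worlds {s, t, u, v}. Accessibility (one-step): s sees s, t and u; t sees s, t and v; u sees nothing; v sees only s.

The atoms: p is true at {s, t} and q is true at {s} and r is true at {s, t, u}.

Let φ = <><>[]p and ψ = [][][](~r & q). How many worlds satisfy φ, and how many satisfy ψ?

For <><>[]p:
s: successors {s, t, u}; <>[]p there: s:T, t:T, u:F. ✓
t: successors {s, t, v}; <>[]p there: s:T, t:T, v:F. ✓
u: no successors, so <><>[]p fails. ✗
v: successors {s}; <>[]p there: s:T. ✓
— 3 worlds.
For [][][](~r & q):
s: successors {s, t, u}; [][](~r & q) there: s:F, t:F, u:T. ✗
t: successors {s, t, v}; [][](~r & q) there: s:F, t:F, v:F. ✗
u: no successors, so [][][](~r & q) holds vacuously. ✓
v: successors {s}; [][](~r & q) there: s:F. ✗
— 1 world.

3 and 1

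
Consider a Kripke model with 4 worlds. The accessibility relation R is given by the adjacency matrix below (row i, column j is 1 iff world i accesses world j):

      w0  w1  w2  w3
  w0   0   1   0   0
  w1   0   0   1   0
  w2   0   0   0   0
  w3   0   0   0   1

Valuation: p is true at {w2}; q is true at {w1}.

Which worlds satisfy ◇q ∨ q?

{w0, w1}

w0: ◇q is T, q is F. ✓
w1: ◇q is F, q is T. ✓
w2: ◇q is F, q is F. ✗
w3: ◇q is F, q is F. ✗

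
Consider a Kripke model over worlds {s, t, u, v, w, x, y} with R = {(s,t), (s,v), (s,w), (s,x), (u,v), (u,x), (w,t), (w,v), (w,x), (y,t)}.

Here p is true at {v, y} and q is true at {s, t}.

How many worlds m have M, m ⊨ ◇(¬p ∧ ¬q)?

3

s: successors {t, v, w, x}; ¬p ∧ ¬q there: t:F, v:F, w:T, x:T. ✓
t: no successors, so ◇(¬p ∧ ¬q) fails. ✗
u: successors {v, x}; ¬p ∧ ¬q there: v:F, x:T. ✓
v: no successors, so ◇(¬p ∧ ¬q) fails. ✗
w: successors {t, v, x}; ¬p ∧ ¬q there: t:F, v:F, x:T. ✓
x: no successors, so ◇(¬p ∧ ¬q) fails. ✗
y: successors {t}; ¬p ∧ ¬q there: t:F. ✗
Satisfying worlds: {s, u, w}.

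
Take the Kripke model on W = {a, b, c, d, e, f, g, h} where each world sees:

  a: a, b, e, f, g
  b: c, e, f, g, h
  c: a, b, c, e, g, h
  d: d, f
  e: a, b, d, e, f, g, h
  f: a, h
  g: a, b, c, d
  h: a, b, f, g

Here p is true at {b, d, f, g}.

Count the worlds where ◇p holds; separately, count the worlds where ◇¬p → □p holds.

For ◇p:
a: successors {a, b, e, f, g}; p there: a:F, b:T, e:F, f:T, g:T. ✓
b: successors {c, e, f, g, h}; p there: c:F, e:F, f:T, g:T, h:F. ✓
c: successors {a, b, c, e, g, h}; p there: a:F, b:T, c:F, e:F, g:T, h:F. ✓
d: successors {d, f}; p there: d:T, f:T. ✓
e: successors {a, b, d, e, f, g, h}; p there: a:F, b:T, d:T, e:F, f:T, g:T, h:F. ✓
f: successors {a, h}; p there: a:F, h:F. ✗
g: successors {a, b, c, d}; p there: a:F, b:T, c:F, d:T. ✓
h: successors {a, b, f, g}; p there: a:F, b:T, f:T, g:T. ✓
— 7 worlds.
For ◇¬p → □p:
a: ◇¬p is T, □p is F. ✗
b: ◇¬p is T, □p is F. ✗
c: ◇¬p is T, □p is F. ✗
d: ◇¬p is F, □p is T. ✓
e: ◇¬p is T, □p is F. ✗
f: ◇¬p is T, □p is F. ✗
g: ◇¬p is T, □p is F. ✗
h: ◇¬p is T, □p is F. ✗
— 1 world.

7 and 1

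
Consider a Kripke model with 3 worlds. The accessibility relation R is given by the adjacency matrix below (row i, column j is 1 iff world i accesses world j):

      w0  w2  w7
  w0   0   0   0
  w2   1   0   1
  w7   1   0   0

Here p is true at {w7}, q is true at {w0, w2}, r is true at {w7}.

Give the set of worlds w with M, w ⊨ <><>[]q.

w0: no successors, so <><>[]q fails. ✗
w2: successors {w0, w7}; <>[]q there: w0:F, w7:T. ✓
w7: successors {w0}; <>[]q there: w0:F. ✗

{w2}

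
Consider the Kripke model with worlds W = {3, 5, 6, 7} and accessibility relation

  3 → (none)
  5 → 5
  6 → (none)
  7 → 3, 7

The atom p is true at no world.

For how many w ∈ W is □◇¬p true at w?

3: no successors, so □◇¬p holds vacuously. ✓
5: successors {5}; ◇¬p there: 5:T. ✓
6: no successors, so □◇¬p holds vacuously. ✓
7: successors {3, 7}; ◇¬p there: 3:F, 7:T. ✗
Satisfying worlds: {3, 5, 6}.

3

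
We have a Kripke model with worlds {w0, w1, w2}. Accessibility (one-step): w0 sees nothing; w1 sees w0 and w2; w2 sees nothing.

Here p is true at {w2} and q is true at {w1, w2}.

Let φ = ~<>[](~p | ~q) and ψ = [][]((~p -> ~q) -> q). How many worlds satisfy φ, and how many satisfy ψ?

For ~<>[](~p | ~q):
w0: <>[](~p | ~q) is F. ✓
w1: <>[](~p | ~q) is T. ✗
w2: <>[](~p | ~q) is F. ✓
— 2 worlds.
For [][]((~p -> ~q) -> q):
w0: no successors, so [][]((~p -> ~q) -> q) holds vacuously. ✓
w1: successors {w0, w2}; []((~p -> ~q) -> q) there: w0:T, w2:T. ✓
w2: no successors, so [][]((~p -> ~q) -> q) holds vacuously. ✓
— 3 worlds.

2 and 3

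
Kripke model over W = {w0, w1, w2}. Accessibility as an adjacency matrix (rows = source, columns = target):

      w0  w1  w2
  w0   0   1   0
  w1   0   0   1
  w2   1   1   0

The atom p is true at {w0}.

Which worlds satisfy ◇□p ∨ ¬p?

w0: ◇□p is F, ¬p is F. ✗
w1: ◇□p is F, ¬p is T. ✓
w2: ◇□p is F, ¬p is T. ✓

{w1, w2}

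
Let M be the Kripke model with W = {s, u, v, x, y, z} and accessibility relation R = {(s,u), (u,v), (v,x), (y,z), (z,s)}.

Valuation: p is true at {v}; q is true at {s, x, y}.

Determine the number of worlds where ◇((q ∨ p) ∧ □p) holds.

s: successors {u}; (q ∨ p) ∧ □p there: u:F. ✗
u: successors {v}; (q ∨ p) ∧ □p there: v:F. ✗
v: successors {x}; (q ∨ p) ∧ □p there: x:T. ✓
x: no successors, so ◇((q ∨ p) ∧ □p) fails. ✗
y: successors {z}; (q ∨ p) ∧ □p there: z:F. ✗
z: successors {s}; (q ∨ p) ∧ □p there: s:F. ✗
Satisfying worlds: {v}.

1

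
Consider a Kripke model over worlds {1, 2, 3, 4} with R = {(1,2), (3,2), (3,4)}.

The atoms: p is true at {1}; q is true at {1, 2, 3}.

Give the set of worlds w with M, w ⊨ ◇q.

{1, 3}

1: successors {2}; q there: 2:T. ✓
2: no successors, so ◇q fails. ✗
3: successors {2, 4}; q there: 2:T, 4:F. ✓
4: no successors, so ◇q fails. ✗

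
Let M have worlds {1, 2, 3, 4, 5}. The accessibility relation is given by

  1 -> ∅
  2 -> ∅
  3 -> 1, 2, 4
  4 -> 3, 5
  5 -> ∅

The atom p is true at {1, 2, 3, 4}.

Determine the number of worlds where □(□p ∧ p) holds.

3

1: no successors, so □(□p ∧ p) holds vacuously. ✓
2: no successors, so □(□p ∧ p) holds vacuously. ✓
3: successors {1, 2, 4}; □p ∧ p there: 1:T, 2:T, 4:F. ✗
4: successors {3, 5}; □p ∧ p there: 3:T, 5:F. ✗
5: no successors, so □(□p ∧ p) holds vacuously. ✓
Satisfying worlds: {1, 2, 5}.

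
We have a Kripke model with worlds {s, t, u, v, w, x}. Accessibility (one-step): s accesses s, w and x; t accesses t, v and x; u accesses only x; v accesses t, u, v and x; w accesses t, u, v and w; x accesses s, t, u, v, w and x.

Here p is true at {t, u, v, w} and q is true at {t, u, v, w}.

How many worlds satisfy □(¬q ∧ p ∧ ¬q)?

0

s: successors {s, w, x}; ¬q ∧ p ∧ ¬q there: s:F, w:F, x:F. ✗
t: successors {t, v, x}; ¬q ∧ p ∧ ¬q there: t:F, v:F, x:F. ✗
u: successors {x}; ¬q ∧ p ∧ ¬q there: x:F. ✗
v: successors {t, u, v, x}; ¬q ∧ p ∧ ¬q there: t:F, u:F, v:F, x:F. ✗
w: successors {t, u, v, w}; ¬q ∧ p ∧ ¬q there: t:F, u:F, v:F, w:F. ✗
x: successors {s, t, u, v, w, x}; ¬q ∧ p ∧ ¬q there: s:F, t:F, u:F, v:F, w:F, x:F. ✗
Satisfying worlds: ∅.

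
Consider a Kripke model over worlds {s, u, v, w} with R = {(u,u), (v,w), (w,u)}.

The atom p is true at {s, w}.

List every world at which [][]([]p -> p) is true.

s: no successors, so [][]([]p -> p) holds vacuously. ✓
u: successors {u}; []([]p -> p) there: u:T. ✓
v: successors {w}; []([]p -> p) there: w:T. ✓
w: successors {u}; []([]p -> p) there: u:T. ✓

{s, u, v, w}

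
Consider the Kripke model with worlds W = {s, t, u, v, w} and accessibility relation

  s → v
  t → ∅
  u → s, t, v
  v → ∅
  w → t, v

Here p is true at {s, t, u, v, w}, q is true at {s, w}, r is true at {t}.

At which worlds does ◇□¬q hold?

s: successors {v}; □¬q there: v:T. ✓
t: no successors, so ◇□¬q fails. ✗
u: successors {s, t, v}; □¬q there: s:T, t:T, v:T. ✓
v: no successors, so ◇□¬q fails. ✗
w: successors {t, v}; □¬q there: t:T, v:T. ✓

{s, u, w}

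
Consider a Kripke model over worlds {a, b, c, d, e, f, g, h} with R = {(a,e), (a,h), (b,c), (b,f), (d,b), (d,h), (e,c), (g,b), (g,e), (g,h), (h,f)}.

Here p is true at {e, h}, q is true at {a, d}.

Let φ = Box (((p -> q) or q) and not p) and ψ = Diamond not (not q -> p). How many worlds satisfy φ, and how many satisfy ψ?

For Box (((p -> q) or q) and not p):
a: successors {e, h}; ((p -> q) or q) and not p there: e:F, h:F. ✗
b: successors {c, f}; ((p -> q) or q) and not p there: c:T, f:T. ✓
c: no successors, so Box (((p -> q) or q) and not p) holds vacuously. ✓
d: successors {b, h}; ((p -> q) or q) and not p there: b:T, h:F. ✗
e: successors {c}; ((p -> q) or q) and not p there: c:T. ✓
f: no successors, so Box (((p -> q) or q) and not p) holds vacuously. ✓
g: successors {b, e, h}; ((p -> q) or q) and not p there: b:T, e:F, h:F. ✗
h: successors {f}; ((p -> q) or q) and not p there: f:T. ✓
— 5 worlds.
For Diamond not (not q -> p):
a: successors {e, h}; not (not q -> p) there: e:F, h:F. ✗
b: successors {c, f}; not (not q -> p) there: c:T, f:T. ✓
c: no successors, so Diamond not (not q -> p) fails. ✗
d: successors {b, h}; not (not q -> p) there: b:T, h:F. ✓
e: successors {c}; not (not q -> p) there: c:T. ✓
f: no successors, so Diamond not (not q -> p) fails. ✗
g: successors {b, e, h}; not (not q -> p) there: b:T, e:F, h:F. ✓
h: successors {f}; not (not q -> p) there: f:T. ✓
— 5 worlds.

5 and 5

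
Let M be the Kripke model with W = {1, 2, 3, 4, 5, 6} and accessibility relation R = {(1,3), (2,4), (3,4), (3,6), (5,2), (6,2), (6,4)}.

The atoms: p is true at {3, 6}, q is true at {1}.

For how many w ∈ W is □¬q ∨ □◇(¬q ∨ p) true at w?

1: □¬q is T, □◇(¬q ∨ p) is T. ✓
2: □¬q is T, □◇(¬q ∨ p) is F. ✓
3: □¬q is T, □◇(¬q ∨ p) is F. ✓
4: □¬q is T, □◇(¬q ∨ p) is T. ✓
5: □¬q is T, □◇(¬q ∨ p) is T. ✓
6: □¬q is T, □◇(¬q ∨ p) is F. ✓
Satisfying worlds: {1, 2, 3, 4, 5, 6}.

6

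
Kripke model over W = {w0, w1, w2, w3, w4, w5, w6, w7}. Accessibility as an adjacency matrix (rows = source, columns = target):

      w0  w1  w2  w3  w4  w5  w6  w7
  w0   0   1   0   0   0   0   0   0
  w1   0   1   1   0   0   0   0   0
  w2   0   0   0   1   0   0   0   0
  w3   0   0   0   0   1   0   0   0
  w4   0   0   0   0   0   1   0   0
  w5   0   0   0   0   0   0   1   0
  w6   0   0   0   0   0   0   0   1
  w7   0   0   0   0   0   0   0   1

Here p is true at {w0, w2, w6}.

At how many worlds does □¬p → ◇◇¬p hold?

w0: □¬p is T, ◇◇¬p is T. ✓
w1: □¬p is F, ◇◇¬p is T. ✓
w2: □¬p is T, ◇◇¬p is T. ✓
w3: □¬p is T, ◇◇¬p is T. ✓
w4: □¬p is T, ◇◇¬p is F. ✗
w5: □¬p is F, ◇◇¬p is T. ✓
w6: □¬p is T, ◇◇¬p is T. ✓
w7: □¬p is T, ◇◇¬p is T. ✓
Satisfying worlds: {w0, w1, w2, w3, w5, w6, w7}.

7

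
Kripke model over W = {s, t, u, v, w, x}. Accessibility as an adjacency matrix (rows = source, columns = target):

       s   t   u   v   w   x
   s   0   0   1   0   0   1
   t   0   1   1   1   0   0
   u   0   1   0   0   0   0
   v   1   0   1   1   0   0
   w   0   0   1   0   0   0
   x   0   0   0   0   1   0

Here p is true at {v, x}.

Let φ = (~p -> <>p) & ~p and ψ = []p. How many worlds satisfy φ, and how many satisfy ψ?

2 and 0

For (~p -> <>p) & ~p:
s: ~p -> <>p is T, ~p is T. ✓
t: ~p -> <>p is T, ~p is T. ✓
u: ~p -> <>p is F, ~p is T. ✗
v: ~p -> <>p is T, ~p is F. ✗
w: ~p -> <>p is F, ~p is T. ✗
x: ~p -> <>p is T, ~p is F. ✗
— 2 worlds.
For []p:
s: successors {u, x}; p there: u:F, x:T. ✗
t: successors {t, u, v}; p there: t:F, u:F, v:T. ✗
u: successors {t}; p there: t:F. ✗
v: successors {s, u, v}; p there: s:F, u:F, v:T. ✗
w: successors {u}; p there: u:F. ✗
x: successors {w}; p there: w:F. ✗
— 0 worlds.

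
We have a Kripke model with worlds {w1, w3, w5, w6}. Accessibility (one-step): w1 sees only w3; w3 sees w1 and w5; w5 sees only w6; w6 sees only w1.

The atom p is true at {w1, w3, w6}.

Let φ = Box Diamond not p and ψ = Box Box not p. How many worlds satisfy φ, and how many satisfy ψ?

For Box Diamond not p:
w1: successors {w3}; Diamond not p there: w3:T. ✓
w3: successors {w1, w5}; Diamond not p there: w1:F, w5:F. ✗
w5: successors {w6}; Diamond not p there: w6:F. ✗
w6: successors {w1}; Diamond not p there: w1:F. ✗
— 1 world.
For Box Box not p:
w1: successors {w3}; Box not p there: w3:F. ✗
w3: successors {w1, w5}; Box not p there: w1:F, w5:F. ✗
w5: successors {w6}; Box not p there: w6:F. ✗
w6: successors {w1}; Box not p there: w1:F. ✗
— 0 worlds.

1 and 0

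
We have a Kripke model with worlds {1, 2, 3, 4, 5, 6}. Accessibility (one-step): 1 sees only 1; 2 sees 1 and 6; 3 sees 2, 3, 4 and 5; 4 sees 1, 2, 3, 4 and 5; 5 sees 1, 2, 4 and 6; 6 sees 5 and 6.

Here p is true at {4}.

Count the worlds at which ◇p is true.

3

1: successors {1}; p there: 1:F. ✗
2: successors {1, 6}; p there: 1:F, 6:F. ✗
3: successors {2, 3, 4, 5}; p there: 2:F, 3:F, 4:T, 5:F. ✓
4: successors {1, 2, 3, 4, 5}; p there: 1:F, 2:F, 3:F, 4:T, 5:F. ✓
5: successors {1, 2, 4, 6}; p there: 1:F, 2:F, 4:T, 6:F. ✓
6: successors {5, 6}; p there: 5:F, 6:F. ✗
Satisfying worlds: {3, 4, 5}.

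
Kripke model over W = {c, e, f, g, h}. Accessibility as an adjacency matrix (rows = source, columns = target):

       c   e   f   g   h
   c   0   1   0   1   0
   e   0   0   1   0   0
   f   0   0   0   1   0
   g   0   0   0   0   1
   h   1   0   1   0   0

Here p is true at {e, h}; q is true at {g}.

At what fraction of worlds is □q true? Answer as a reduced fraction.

1/5

c: successors {e, g}; q there: e:F, g:T. ✗
e: successors {f}; q there: f:F. ✗
f: successors {g}; q there: g:T. ✓
g: successors {h}; q there: h:F. ✗
h: successors {c, f}; q there: c:F, f:F. ✗
That's 1 of 5 worlds, so 1/5.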